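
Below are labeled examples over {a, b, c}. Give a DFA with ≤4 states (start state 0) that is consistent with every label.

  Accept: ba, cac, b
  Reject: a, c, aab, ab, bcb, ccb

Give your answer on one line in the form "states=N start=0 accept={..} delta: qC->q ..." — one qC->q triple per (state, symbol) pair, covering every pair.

State merging on the prefix tree: take the shortest (then alphabetical) example prefix whose next move is undefined and point that move at state 0, else 1, else 2, ...; a target is out if some Accept/Reject pair would then sit in one state with the same input left (inseparable). If every existing state is out, open a new one.
a: 0a undefined. 0a->0: no, b/aab meet in 0 with "b" left. Open state 1: 0a->1.
b: 0b undefined. 0b->0: no, ba/a meet in 1. 0b->1: no, b/a meet in 1. Open state 2: 0b->2.
c: 0c undefined. 0c->0: no, b/ccb meet in 2. 0c->1: ok.
aa: 1a undefined. 1a->0: no, cac/a meet in 1. 1a->1: ok.
ab: 1b undefined. 1b->0: ok.
ba: 2a undefined. 2a->0: no, ba/aab meet in 0. 2a->1: no, ba/a meet in 1. 2a->2: ok.
bc: 2c undefined. 2c->0: no, ba/bcb meet in 2. 2c->1: ok.
cc: 1c undefined. 1c->0: no, ba/ccb meet in 2. 1c->1: no, cac/a meet in 1. 1c->2: ok.
ccb: 2b undefined. 2b->0: ok.
All examples now run through 3 states with every (state, symbol) defined. Accept strings end in {2}, Reject strings end in {0,1}; accept={2}.

states=3 start=0 accept={2} delta: 0a->1 0b->2 0c->1 1a->1 1b->0 1c->2 2a->2 2b->0 2c->1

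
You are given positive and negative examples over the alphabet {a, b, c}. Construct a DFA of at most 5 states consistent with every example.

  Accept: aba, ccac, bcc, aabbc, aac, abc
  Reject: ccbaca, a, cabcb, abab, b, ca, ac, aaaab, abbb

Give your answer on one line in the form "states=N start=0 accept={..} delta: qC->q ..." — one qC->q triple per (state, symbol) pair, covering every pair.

Grow the machine one transition at a time. Run the examples from 0; the earliest place one falls off (shortest prefix, ties alphabetical) gets sent to the lowest-numbered state that keeps every Accept/Reject pair distinguishable — a pair clashes when both reach the same state with identical unread suffix — and to a fresh state only if none does.
a: 0a undefined. 0a->0: no, aac/ac meet in 0 with "c" left. Open state 1: 0a->1.
b: 0b undefined. 0b->0: ok.
c: 0c undefined. 0c->0: no, ccac/ac meet in 1 with "c" left. 0c->1: no, bcc/ac meet in 1 with "c" left. Open state 2: 0c->2.
aa: 1a undefined. 1a->0: ok.
ab: 1b undefined. 1b->0: no, aba/a meet in 1. 1b->1: no, aba/abab meet in 0. 1b->2: no, aba/ca meet in 2 with "a" left. Open state 3: 1b->3.
ac: 1c undefined. 1c->0: ok.
ca: 2a undefined. 2a->0: ok.
cc: 2c undefined. 2c->0: no, ccac/b meet in 0. 2c->1: no, bcc/a meet in 1. 2c->2: ok.
aba: 3a undefined. 3a->0: no, aba/abab meet in 0. 3a->1: no, aba/a meet in 1. 3a->2: ok.
abb: 3b undefined. 3b->0: ok.
abc: 3c undefined. 3c->0: no, abc/b meet in 0. 3c->1: no, abc/a meet in 1. 3c->2: ok.
ccb: 2b undefined. 2b->0: ok.
All examples now run through 4 states with every (state, symbol) defined. Accept strings end in {2}, Reject strings end in {0,1}; accept={2}.

states=4 start=0 accept={2} delta: 0a->1 0b->0 0c->2 1a->0 1b->3 1c->0 2a->0 2b->0 2c->2 3a->2 3b->0 3c->2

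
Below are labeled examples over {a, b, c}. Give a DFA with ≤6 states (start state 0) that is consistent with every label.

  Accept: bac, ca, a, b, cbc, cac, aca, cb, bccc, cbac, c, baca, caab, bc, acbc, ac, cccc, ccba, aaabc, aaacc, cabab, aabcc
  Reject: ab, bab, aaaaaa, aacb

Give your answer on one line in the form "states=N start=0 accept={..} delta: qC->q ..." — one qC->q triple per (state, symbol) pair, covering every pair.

Grow the machine one transition at a time. Run the examples from 0; the earliest place one falls off (shortest prefix, ties alphabetical) gets sent to the lowest-numbered state that keeps every Accept/Reject pair distinguishable — a pair clashes when both reach the same state with identical unread suffix — and to a fresh state only if none does.
a: 0a undefined. 0a->0: no, a/aaaaaa meet in 0. Open state 1: 0a->1.
b: 0b undefined. 0b->0: ok.
c: 0c undefined. 0c->0: ok.
aa: 1a undefined. 1a->0: no, b/aaaaaa meet in 0. 1a->1: no, ca/aaaaaa meet in 1. Open state 2: 1a->2.
ab: 1b undefined. 1b->0: no, b/ab meet in 0. 1b->1: no, ca/ab meet in 1. 1b->2: ok.
ac: 1c undefined. 1c->0: ok.
aaa: 2a undefined. 2a->0: no, bac/aaaaaa meet in 0. 2a->1: no, cabab/ab meet in 2. 2a->2: ok.
aab: 2b undefined. 2b->0: ok.
aac: 2c undefined. 2c->0: no, bac/aacb meet in 0. 2c->1: ok.
All examples now run through 3 states with every (state, symbol) defined. Accept strings end in {0,1}, Reject strings end in {2}; accept={0,1}.

states=3 start=0 accept={0,1} delta: 0a->1 0b->0 0c->0 1a->2 1b->2 1c->0 2a->2 2b->0 2c->1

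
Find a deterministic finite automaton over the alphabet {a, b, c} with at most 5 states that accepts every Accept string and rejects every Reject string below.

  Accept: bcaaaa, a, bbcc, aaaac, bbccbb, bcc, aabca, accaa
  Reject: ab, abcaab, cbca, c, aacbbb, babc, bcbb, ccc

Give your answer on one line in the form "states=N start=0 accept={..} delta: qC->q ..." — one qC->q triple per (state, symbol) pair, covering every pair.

states=4 start=0 accept={1,3} delta: 0a->1 0b->0 0c->2 1a->1 1b->0 1c->1 2a->1 2b->2 2c->3 3a->0 3b->3 3c->0

Fold the examples into a partial DFA from state 0: repeatedly fix the first undefined (state, symbol) met by the shortest-then-alphabetical prefix, trying targets in increasing order and rejecting any under which an Accept and a Reject string meet in one state with the same remainder; add a state when all current targets are rejected. Accepting states are where Accept strings end.
a: 0a undefined. 0a->0: no, aaaac/c meet in 0 with "c" left. Open state 1: 0a->1.
b: 0b undefined. 0b->0: ok.
c: 0c undefined. 0c->0: no, a/cbca meet in 1. 0c->1: no, a/c meet in 1. Open state 2: 0c->2.
aa: 1a undefined. 1a->0: no, aaaac/c meet in 2. 1a->1: ok.
ab: 1b undefined. 1b->0: ok.
ac: 1c undefined. 1c->0: no, aaaac/ab meet in 0. 1c->1: ok.
cb: 2b undefined. 2b->0: no, aabca/cbca meet in 2 with "a" left. 2b->1: no, a/cbca meet in 1. 2b->2: ok.
cc: 2c undefined. 2c->0: no, a/cbca meet in 1. 2c->1: no, a/cbca meet in 1. 2c->2: no, bbcc/c meet in 2. Open state 3: 2c->3.
bca: 2a undefined. 2a->0: no, aabca/ab meet in 0. 2a->1: ok.
ccc: 3c undefined. 3c->0: ok.
cbca: 3a undefined. 3a->0: ok.
bbccb: 3b undefined. 3b->0: no, bbccbb/ab meet in 0. 3b->1: no, bbccbb/ab meet in 0. 3b->2: no, bbccbb/c meet in 2. 3b->3: ok.
All examples now run through 4 states with every (state, symbol) defined. Accept strings end in {1,3}, Reject strings end in {0,2}; accept={1,3}.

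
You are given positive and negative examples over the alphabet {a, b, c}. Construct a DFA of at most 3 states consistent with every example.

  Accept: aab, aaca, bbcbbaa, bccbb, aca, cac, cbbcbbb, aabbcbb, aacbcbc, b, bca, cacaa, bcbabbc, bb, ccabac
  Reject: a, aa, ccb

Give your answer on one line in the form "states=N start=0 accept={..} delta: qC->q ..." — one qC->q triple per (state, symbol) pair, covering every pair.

Fold the examples into a partial DFA from state 0: repeatedly fix the first undefined (state, symbol) met by the shortest-then-alphabetical prefix, trying targets in increasing order and rejecting any under which an Accept and a Reject string meet in one state with the same remainder; add a state when all current targets are rejected. Accepting states are where Accept strings end.
a: 0a undefined. 0a->0: ok.
b: 0b undefined. 0b->0: no, aab/a meet in 0. Open state 1: 0b->1.
c: 0c undefined. 0c->0: no, aab/ccb meet in 1. 0c->1: ok.
bb: 1b undefined. 1b->0: no, bb/a meet in 0. 1b->1: ok.
bc: 1c undefined. 1c->0: no, aab/ccb meet in 1. 1c->1: no, aab/ccb meet in 1. Open state 2: 1c->2.
ca: 1a undefined. 1a->0: no, aaca/a meet in 0. 1a->1: ok.
bca: 2a undefined. 2a->0: no, bca/a meet in 0. 2a->1: ok.
bcb: 2b undefined. 2b->0: ok.
bcc: 2c undefined. 2c->0: ok.
All examples now run through 3 states with every (state, symbol) defined. Accept strings end in {1,2}, Reject strings end in {0}; accept={1,2}.

states=3 start=0 accept={1,2} delta: 0a->0 0b->1 0c->1 1a->1 1b->1 1c->2 2a->1 2b->0 2c->0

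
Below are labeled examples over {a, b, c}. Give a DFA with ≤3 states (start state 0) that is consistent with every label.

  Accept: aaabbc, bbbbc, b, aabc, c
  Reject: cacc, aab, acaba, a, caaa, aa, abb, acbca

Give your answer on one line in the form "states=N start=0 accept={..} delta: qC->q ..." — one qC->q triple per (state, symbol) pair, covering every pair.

Fold the examples into a partial DFA from state 0: repeatedly fix the first undefined (state, symbol) met by the shortest-then-alphabetical prefix, trying targets in increasing order and rejecting any under which an Accept and a Reject string meet in one state with the same remainder; add a state when all current targets are rejected. Accepting states are where Accept strings end.
a: 0a undefined. 0a->0: no, b/aab meet in 0 with "b" left. Open state 1: 0a->1.
b: 0b undefined. 0b->0: ok.
c: 0c undefined. 0c->0: ok.
aa: 1a undefined. 1a->0: no, bbbbc/aab meet in 0. 1a->1: ok.
ab: 1b undefined. 1b->0: no, aaabbc/aab meet in 0. 1b->1: ok.
ac: 1c undefined. 1c->0: no, aaabbc/cacc meet in 0. 1c->1: no, aaabbc/cacc meet in 1. Open state 2: 1c->2.
aca: 2a undefined. 2a->0: ok.
acb: 2b undefined. 2b->0: ok.
cacc: 2c undefined. 2c->0: no, bbbbc/cacc meet in 0. 2c->1: ok.
All examples now run through 3 states with every (state, symbol) defined. Accept strings end in {0,2}, Reject strings end in {1}; accept={0,2}.

states=3 start=0 accept={0,2} delta: 0a->1 0b->0 0c->0 1a->1 1b->1 1c->2 2a->0 2b->0 2c->1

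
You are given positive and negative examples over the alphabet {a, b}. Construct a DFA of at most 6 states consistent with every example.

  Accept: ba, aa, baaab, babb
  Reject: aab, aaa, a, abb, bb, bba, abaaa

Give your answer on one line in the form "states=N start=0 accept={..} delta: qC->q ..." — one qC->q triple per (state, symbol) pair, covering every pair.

State merging on the prefix tree: take the shortest (then alphabetical) example prefix whose next move is undefined and point that move at state 0, else 1, else 2, ...; a target is out if some Accept/Reject pair would then sit in one state with the same input left (inseparable). If every existing state is out, open a new one.
a: 0a undefined. 0a->0: no, aa/aaa meet in 0. Open state 1: 0a->1.
b: 0b undefined. 0b->0: no, ba/a meet in 1. 0b->1: ok.
aa: 1a undefined. 1a->0: no, baaab/aab meet in 1. 1a->1: no, ba/aaa meet in 1. Open state 2: 1a->2.
ab: 1b undefined. 1b->0: ok.
aaa: 2a undefined. 2a->0: no, baaab/aaa meet in 0. 2a->1: no, baaab/aab meet in 2 with "b" left. 2a->2: no, ba/aaa meet in 2. Open state 3: 2a->3.
aab: 2b undefined. 2b->0: no, babb/a meet in 1. 2b->1: no, babb/bb meet in 0. 2b->2: no, ba/aab meet in 2. 2b->3: ok.
baaa: 3a undefined. 3a->0: no, baaab/a meet in 1. 3a->1: no, baaab/bb meet in 0. 3a->2: no, baaab/aab meet in 3. 3a->3: ok.
babb: 3b undefined. 3b->0: no, baaab/bb meet in 0. 3b->1: no, baaab/a meet in 1. 3b->2: ok.
All examples now run through 4 states with every (state, symbol) defined. Accept strings end in {2}, Reject strings end in {0,1,3}; accept={2}.

states=4 start=0 accept={2} delta: 0a->1 0b->1 1a->2 1b->0 2a->3 2b->3 3a->3 3b->2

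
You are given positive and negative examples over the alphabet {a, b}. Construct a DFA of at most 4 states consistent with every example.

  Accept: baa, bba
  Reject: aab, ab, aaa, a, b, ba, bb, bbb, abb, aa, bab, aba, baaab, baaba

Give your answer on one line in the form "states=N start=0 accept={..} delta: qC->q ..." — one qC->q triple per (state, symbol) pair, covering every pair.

states=4 start=0 accept={3} delta: 0a->0 0b->1 1a->2 1b->2 2a->3 2b->0 3a->0 3b->0

Fold the examples into a partial DFA from state 0: repeatedly fix the first undefined (state, symbol) met by the shortest-then-alphabetical prefix, trying targets in increasing order and rejecting any under which an Accept and a Reject string meet in one state with the same remainder; add a state when all current targets are rejected. Accepting states are where Accept strings end.
a: 0a undefined. 0a->0: ok.
b: 0b undefined. 0b->0: no, baa/aab meet in 0. Open state 1: 0b->1.
ba: 1a undefined. 1a->0: no, baa/aaa meet in 0. 1a->1: no, baa/aab meet in 1. Open state 2: 1a->2.
bb: 1b undefined. 1b->0: no, bba/aaa meet in 0. 1b->1: no, bba/ba meet in 2. 1b->2: ok.
baa: 2a undefined. 2a->0: no, baa/aaa meet in 0. 2a->1: no, baa/aab meet in 1. 2a->2: no, baa/ba meet in 2. Open state 3: 2a->3.
bab: 2b undefined. 2b->0: ok.
baaa: 3a undefined. 3a->0: ok.
baab: 3b undefined. 3b->0: ok.
All examples now run through 4 states with every (state, symbol) defined. Accept strings end in {3}, Reject strings end in {0,1,2}; accept={3}.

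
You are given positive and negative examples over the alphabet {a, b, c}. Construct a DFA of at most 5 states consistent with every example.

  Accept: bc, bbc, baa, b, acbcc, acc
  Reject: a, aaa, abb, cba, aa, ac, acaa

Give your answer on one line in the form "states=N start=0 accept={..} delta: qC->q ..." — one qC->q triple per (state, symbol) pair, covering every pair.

Fold the examples into a partial DFA from state 0: repeatedly fix the first undefined (state, symbol) met by the shortest-then-alphabetical prefix, trying targets in increasing order and rejecting any under which an Accept and a Reject string meet in one state with the same remainder; add a state when all current targets are rejected. Accepting states are where Accept strings end.
a: 0a undefined. 0a->0: ok.
b: 0b undefined. 0b->0: no, bc/ac meet in 0 with "c" left. Open state 1: 0b->1.
c: 0c undefined. 0c->0: no, acc/a meet in 0. 0c->1: no, baa/acaa meet in 1 with "aa" left. Open state 2: 0c->2.
ba: 1a undefined. 1a->0: no, baa/a meet in 0. 1a->1: ok.
bb: 1b undefined. 1b->0: no, bbc/ac meet in 2. 1b->1: no, baa/abb meet in 1. 1b->2: ok.
bc: 1c undefined. 1c->0: no, bc/a meet in 0. 1c->1: ok.
cb: 2b undefined. 2b->0: ok.
aca: 2a undefined. 2a->0: ok.
acc: 2c undefined. 2c->0: no, bbc/a meet in 0. 2c->1: ok.
All examples now run through 3 states with every (state, symbol) defined. Accept strings end in {1}, Reject strings end in {0,2}; accept={1}.

states=3 start=0 accept={1} delta: 0a->0 0b->1 0c->2 1a->1 1b->2 1c->1 2a->0 2b->0 2c->1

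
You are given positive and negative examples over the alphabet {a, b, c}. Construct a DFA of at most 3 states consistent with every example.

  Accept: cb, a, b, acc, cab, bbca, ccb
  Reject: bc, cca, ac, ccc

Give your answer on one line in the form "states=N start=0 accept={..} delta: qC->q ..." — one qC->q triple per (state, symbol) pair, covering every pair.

states=3 start=0 accept={0,2} delta: 0a->0 0b->0 0c->1 1a->0 1b->0 1c->2 2a->1 2b->0 2c->1

State merging on the prefix tree: take the shortest (then alphabetical) example prefix whose next move is undefined and point that move at state 0, else 1, else 2, ...; a target is out if some Accept/Reject pair would then sit in one state with the same input left (inseparable). If every existing state is out, open a new one.
a: 0a undefined. 0a->0: ok.
b: 0b undefined. 0b->0: ok.
c: 0c undefined. 0c->0: no, cb/bc meet in 0. Open state 1: 0c->1.
ca: 1a undefined. 1a->0: ok.
cb: 1b undefined. 1b->0: ok.
cc: 1c undefined. 1c->0: no, cb/cca meet in 0. 1c->1: no, cb/cca meet in 0. Open state 2: 1c->2.
cca: 2a undefined. 2a->0: no, cb/cca meet in 0. 2a->1: ok.
ccb: 2b undefined. 2b->0: ok.
ccc: 2c undefined. 2c->0: no, cb/ccc meet in 0. 2c->1: ok.
All examples now run through 3 states with every (state, symbol) defined. Accept strings end in {0,2}, Reject strings end in {1}; accept={0,2}.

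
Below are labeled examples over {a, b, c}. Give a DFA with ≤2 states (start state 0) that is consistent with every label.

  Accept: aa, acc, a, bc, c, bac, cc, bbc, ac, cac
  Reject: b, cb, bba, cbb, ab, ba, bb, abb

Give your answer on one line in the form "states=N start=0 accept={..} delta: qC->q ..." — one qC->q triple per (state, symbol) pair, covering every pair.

states=2 start=0 accept={0} delta: 0a->0 0b->1 0c->0 1a->1 1b->1 1c->0

State merging on the prefix tree: take the shortest (then alphabetical) example prefix whose next move is undefined and point that move at state 0, else 1, else 2, ...; a target is out if some Accept/Reject pair would then sit in one state with the same input left (inseparable). If every existing state is out, open a new one.
a: 0a undefined. 0a->0: ok.
b: 0b undefined. 0b->0: no, aa/b meet in 0. Open state 1: 0b->1.
c: 0c undefined. 0c->0: ok.
ba: 1a undefined. 1a->0: no, aa/ba meet in 0. 1a->1: ok.
bb: 1b undefined. 1b->0: no, aa/bba meet in 0. 1b->1: ok.
bc: 1c undefined. 1c->0: ok.
All examples now run through 2 states with every (state, symbol) defined. Accept strings end in {0}, Reject strings end in {1}; accept={0}.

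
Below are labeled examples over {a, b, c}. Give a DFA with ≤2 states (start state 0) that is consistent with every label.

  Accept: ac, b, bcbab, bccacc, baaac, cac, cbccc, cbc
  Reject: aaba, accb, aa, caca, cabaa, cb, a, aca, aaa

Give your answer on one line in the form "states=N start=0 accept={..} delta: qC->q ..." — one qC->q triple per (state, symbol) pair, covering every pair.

State merging on the prefix tree: take the shortest (then alphabetical) example prefix whose next move is undefined and point that move at state 0, else 1, else 2, ...; a target is out if some Accept/Reject pair would then sit in one state with the same input left (inseparable). If every existing state is out, open a new one.
a: 0a undefined. 0a->0: ok.
b: 0b undefined. 0b->0: no, b/aaba meet in 0. Open state 1: 0b->1.
c: 0c undefined. 0c->0: no, ac/aa meet in 0. 0c->1: ok.
ba: 1a undefined. 1a->0: ok.
bc: 1c undefined. 1c->0: no, ac/accb meet in 1. 1c->1: ok.
cb: 1b undefined. 1b->0: ok.
All examples now run through 2 states with every (state, symbol) defined. Accept strings end in {1}, Reject strings end in {0}; accept={1}.

states=2 start=0 accept={1} delta: 0a->0 0b->1 0c->1 1a->0 1b->0 1c->1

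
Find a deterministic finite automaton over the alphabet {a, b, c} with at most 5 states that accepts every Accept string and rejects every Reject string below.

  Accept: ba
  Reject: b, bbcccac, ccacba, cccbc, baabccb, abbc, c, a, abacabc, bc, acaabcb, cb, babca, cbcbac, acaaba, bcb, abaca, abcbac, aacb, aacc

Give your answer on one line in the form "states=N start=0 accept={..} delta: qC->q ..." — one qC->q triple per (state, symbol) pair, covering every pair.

Grow the machine one transition at a time. Run the examples from 0; the earliest place one falls off (shortest prefix, ties alphabetical) gets sent to the lowest-numbered state that keeps every Accept/Reject pair distinguishable — a pair clashes when both reach the same state with identical unread suffix — and to a fresh state only if none does.
a: 0a undefined. 0a->0: ok.
b: 0b undefined. 0b->0: no, ba/b meet in 0. Open state 1: 0b->1.
c: 0c undefined. 0c->0: no, ba/ccacba meet in 1 with "a" left. 0c->1: ok.
ba: 1a undefined. 1a->0: no, ba/a meet in 0. 1a->1: no, ba/b meet in 1. Open state 2: 1a->2.
bb: 1b undefined. 1b->0: ok.
bc: 1c undefined. 1c->0: ok.
baa: 2a undefined. 2a->0: no, ba/acaaba meet in 2. 2a->1: ok.
bab: 2b undefined. 2b->0: no, ba/babca meet in 2. 2b->1: ok.
abac: 2c undefined. 2c->0: ok.
All examples now run through 3 states with every (state, symbol) defined. Accept strings end in {2}, Reject strings end in {0,1}; accept={2}.

states=3 start=0 accept={2} delta: 0a->0 0b->1 0c->1 1a->2 1b->0 1c->0 2a->1 2b->1 2c->0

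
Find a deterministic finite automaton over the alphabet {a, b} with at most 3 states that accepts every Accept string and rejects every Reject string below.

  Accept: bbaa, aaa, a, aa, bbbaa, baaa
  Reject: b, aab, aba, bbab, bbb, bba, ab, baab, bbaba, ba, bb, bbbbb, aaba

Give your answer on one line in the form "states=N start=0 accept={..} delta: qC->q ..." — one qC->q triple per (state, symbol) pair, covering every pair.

states=3 start=0 accept={0} delta: 0a->0 0b->1 1a->2 1b->1 2a->0 2b->1

State merging on the prefix tree: take the shortest (then alphabetical) example prefix whose next move is undefined and point that move at state 0, else 1, else 2, ...; a target is out if some Accept/Reject pair would then sit in one state with the same input left (inseparable). If every existing state is out, open a new one.
a: 0a undefined. 0a->0: ok.
b: 0b undefined. 0b->0: no, bbaa/b meet in 0. Open state 1: 0b->1.
ba: 1a undefined. 1a->0: no, aaa/aba meet in 0. 1a->1: no, baaa/b meet in 1. Open state 2: 1a->2.
bb: 1b undefined. 1b->0: no, bbaa/bba meet in 0. 1b->1: ok.
baa: 2a undefined. 2a->0: ok.
bbab: 2b undefined. 2b->0: no, bbaa/bbab meet in 0. 2b->1: ok.
All examples now run through 3 states with every (state, symbol) defined. Accept strings end in {0}, Reject strings end in {1,2}; accept={0}.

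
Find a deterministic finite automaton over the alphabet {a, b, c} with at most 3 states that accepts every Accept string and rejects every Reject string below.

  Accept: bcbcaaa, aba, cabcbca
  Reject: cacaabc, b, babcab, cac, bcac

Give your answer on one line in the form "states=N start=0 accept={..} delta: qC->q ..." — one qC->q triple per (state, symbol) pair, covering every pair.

Fold the examples into a partial DFA from state 0: repeatedly fix the first undefined (state, symbol) met by the shortest-then-alphabetical prefix, trying targets in increasing order and rejecting any under which an Accept and a Reject string meet in one state with the same remainder; add a state when all current targets are rejected. Accepting states are where Accept strings end.
a: 0a undefined. 0a->0: ok.
b: 0b undefined. 0b->0: no, aba/b meet in 0. Open state 1: 0b->1.
c: 0c undefined. 0c->0: ok.
ba: 1a undefined. 1a->0: no, aba/cac meet in 0. 1a->1: no, aba/b meet in 1. Open state 2: 1a->2.
bc: 1c undefined. 1c->0: no, bcbcaaa/cacaabc meet in 0. 1c->1: ok.
bab: 2b undefined. 2b->0: ok.
bcb: 1b undefined. 1b->0: no, bcbcaaa/cac meet in 0. 1b->1: ok.
bcac: 2c undefined. 2c->0: ok.
bcbcaa: 2a undefined. 2a->0: no, bcbcaaa/cac meet in 0. 2a->1: ok.
All examples now run through 3 states with every (state, symbol) defined. Accept strings end in {2}, Reject strings end in {0,1}; accept={2}.

states=3 start=0 accept={2} delta: 0a->0 0b->1 0c->0 1a->2 1b->1 1c->1 2a->1 2b->0 2c->0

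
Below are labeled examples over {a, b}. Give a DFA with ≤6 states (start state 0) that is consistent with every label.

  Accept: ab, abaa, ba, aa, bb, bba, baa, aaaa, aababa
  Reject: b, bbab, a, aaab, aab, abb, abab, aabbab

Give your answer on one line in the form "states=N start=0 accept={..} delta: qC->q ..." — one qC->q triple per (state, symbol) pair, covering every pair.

State merging on the prefix tree: take the shortest (then alphabetical) example prefix whose next move is undefined and point that move at state 0, else 1, else 2, ...; a target is out if some Accept/Reject pair would then sit in one state with the same input left (inseparable). If every existing state is out, open a new one.
a: 0a undefined. 0a->0: no, ab/b meet in 0 with "b" left. Open state 1: 0a->1.
b: 0b undefined. 0b->0: no, ab/bbab meet in 1 with "b" left. 0b->1: ok.
aa: 1a undefined. 1a->0: no, ab/aaab meet in 1 with "b" left. 1a->1: no, ab/aaab meet in 1 with "b" left. Open state 2: 1a->2.
ab: 1b undefined. 1b->0: no, ab/bbab meet in 0. 1b->1: no, ab/b meet in 1. 1b->2: ok.
aaa: 2a undefined. 2a->0: no, abaa/b meet in 1. 2a->1: no, ab/bbab meet in 2. 2a->2: ok.
aab: 2b undefined. 2b->0: ok.
All examples now run through 3 states with every (state, symbol) defined. Accept strings end in {2}, Reject strings end in {0,1}; accept={2}.

states=3 start=0 accept={2} delta: 0a->1 0b->1 1a->2 1b->2 2a->2 2b->0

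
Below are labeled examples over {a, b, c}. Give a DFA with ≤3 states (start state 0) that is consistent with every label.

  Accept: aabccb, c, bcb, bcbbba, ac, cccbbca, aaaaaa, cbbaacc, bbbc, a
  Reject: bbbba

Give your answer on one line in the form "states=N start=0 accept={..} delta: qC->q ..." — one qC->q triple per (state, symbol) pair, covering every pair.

states=3 start=0 accept={0,2} delta: 0a->0 0b->1 0c->0 1a->1 1b->1 1c->2 2a->0 2b->2 2c->2

Grow the machine one transition at a time. Run the examples from 0; the earliest place one falls off (shortest prefix, ties alphabetical) gets sent to the lowest-numbered state that keeps every Accept/Reject pair distinguishable — a pair clashes when both reach the same state with identical unread suffix — and to a fresh state only if none does.
a: 0a undefined. 0a->0: ok.
b: 0b undefined. 0b->0: no, aaaaaa/bbbba meet in 0. Open state 1: 0b->1.
c: 0c undefined. 0c->0: ok.
bb: 1b undefined. 1b->0: no, c/bbbba meet in 0. 1b->1: ok.
bc: 1c undefined. 1c->0: no, bcbbba/bbbba meet in 1 with "a" left. 1c->1: no, bcbbba/bbbba meet in 1 with "a" left. Open state 2: 1c->2.
bcb: 2b undefined. 2b->0: no, bcbbba/bbbba meet in 1 with "a" left. 2b->1: no, bcbbba/bbbba meet in 1 with "a" left. 2b->2: ok.
cbba: 1a undefined. 1a->0: no, c/bbbba meet in 0. 1a->1: ok.
aabcc: 2c undefined. 2c->0: no, aabccb/bbbba meet in 1. 2c->1: no, aabccb/bbbba meet in 1. 2c->2: ok.
bcbbba: 2a undefined. 2a->0: ok.
All examples now run through 3 states with every (state, symbol) defined. Accept strings end in {0,2}, Reject strings end in {1}; accept={0,2}.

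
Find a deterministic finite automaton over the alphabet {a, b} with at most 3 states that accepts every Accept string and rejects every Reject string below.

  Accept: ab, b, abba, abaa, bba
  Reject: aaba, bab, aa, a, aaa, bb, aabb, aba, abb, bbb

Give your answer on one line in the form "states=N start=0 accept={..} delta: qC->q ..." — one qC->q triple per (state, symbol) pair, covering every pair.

states=3 start=0 accept={1} delta: 0a->0 0b->1 1a->2 1b->2 2a->1 2b->0

State merging on the prefix tree: take the shortest (then alphabetical) example prefix whose next move is undefined and point that move at state 0, else 1, else 2, ...; a target is out if some Accept/Reject pair would then sit in one state with the same input left (inseparable). If every existing state is out, open a new one.
a: 0a undefined. 0a->0: ok.
b: 0b undefined. 0b->0: no, ab/aaba meet in 0. Open state 1: 0b->1.
ba: 1a undefined. 1a->0: no, ab/bab meet in 1. 1a->1: no, ab/aaba meet in 1. Open state 2: 1a->2.
bb: 1b undefined. 1b->0: no, ab/bbb meet in 1. 1b->1: no, ab/bb meet in 1. 1b->2: ok.
bab: 2b undefined. 2b->0: ok.
bba: 2a undefined. 2a->0: no, abba/bab meet in 0. 2a->1: ok.
All examples now run through 3 states with every (state, symbol) defined. Accept strings end in {1}, Reject strings end in {0,2}; accept={1}.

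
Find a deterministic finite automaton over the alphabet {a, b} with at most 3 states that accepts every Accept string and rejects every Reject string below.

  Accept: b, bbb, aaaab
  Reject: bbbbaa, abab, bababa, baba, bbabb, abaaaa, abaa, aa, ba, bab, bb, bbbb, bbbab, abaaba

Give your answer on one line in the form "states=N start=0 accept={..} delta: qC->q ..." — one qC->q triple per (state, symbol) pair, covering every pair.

State merging on the prefix tree: take the shortest (then alphabetical) example prefix whose next move is undefined and point that move at state 0, else 1, else 2, ...; a target is out if some Accept/Reject pair would then sit in one state with the same input left (inseparable). If every existing state is out, open a new one.
a: 0a undefined. 0a->0: ok.
b: 0b undefined. 0b->0: no, b/bbbbaa meet in 0. Open state 1: 0b->1.
ba: 1a undefined. 1a->0: no, b/abab meet in 1. 1a->1: no, b/abaaaa meet in 1. Open state 2: 1a->2.
bb: 1b undefined. 1b->0: ok.
bab: 2b undefined. 2b->0: ok.
abaa: 2a undefined. 2a->0: ok.
All examples now run through 3 states with every (state, symbol) defined. Accept strings end in {1}, Reject strings end in {0,2}; accept={1}.

states=3 start=0 accept={1} delta: 0a->0 0b->1 1a->2 1b->0 2a->0 2b->0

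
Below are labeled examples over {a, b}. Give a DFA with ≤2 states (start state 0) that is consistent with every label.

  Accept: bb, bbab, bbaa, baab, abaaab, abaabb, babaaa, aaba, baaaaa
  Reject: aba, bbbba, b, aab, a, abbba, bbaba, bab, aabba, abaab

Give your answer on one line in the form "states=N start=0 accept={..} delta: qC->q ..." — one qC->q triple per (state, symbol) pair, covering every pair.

states=2 start=0 accept={0} delta: 0a->1 0b->1 1a->0 1b->0

Fold the examples into a partial DFA from state 0: repeatedly fix the first undefined (state, symbol) met by the shortest-then-alphabetical prefix, trying targets in increasing order and rejecting any under which an Accept and a Reject string meet in one state with the same remainder; add a state when all current targets are rejected. Accepting states are where Accept strings end.
a: 0a undefined. 0a->0: no, baab/abaab meet in 0 with "baab" left. Open state 1: 0a->1.
b: 0b undefined. 0b->0: no, bb/b meet in 0. 0b->1: ok.
aa: 1a undefined. 1a->0: ok.
ab: 1b undefined. 1b->0: ok.
All examples now run through 2 states with every (state, symbol) defined. Accept strings end in {0}, Reject strings end in {1}; accept={0}.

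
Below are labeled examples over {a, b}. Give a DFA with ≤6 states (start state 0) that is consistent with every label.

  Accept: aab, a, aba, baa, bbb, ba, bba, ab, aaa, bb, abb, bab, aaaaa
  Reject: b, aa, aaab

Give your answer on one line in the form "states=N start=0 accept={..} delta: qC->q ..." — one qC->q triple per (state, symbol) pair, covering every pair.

Fold the examples into a partial DFA from state 0: repeatedly fix the first undefined (state, symbol) met by the shortest-then-alphabetical prefix, trying targets in increasing order and rejecting any under which an Accept and a Reject string meet in one state with the same remainder; add a state when all current targets are rejected. Accepting states are where Accept strings end.
a: 0a undefined. 0a->0: no, aab/b meet in 0 with "b" left. Open state 1: 0a->1.
b: 0b undefined. 0b->0: no, baa/aa meet in 1 with "a" left. 0b->1: no, a/b meet in 1. Open state 2: 0b->2.
aa: 1a undefined. 1a->0: no, aab/b meet in 2. 1a->1: no, aab/aaab meet in 1 with "b" left. 1a->2: no, bab/aaab meet in 2 with "ab" left. Open state 3: 1a->3.
ab: 1b undefined. 1b->0: no, abb/b meet in 2. 1b->1: no, aba/aa meet in 3. 1b->2: no, ab/b meet in 2. 1b->3: no, ab/aa meet in 3. Open state 4: 1b->4.
ba: 2a undefined. 2a->0: no, bab/b meet in 2. 2a->1: no, baa/aa meet in 3. 2a->2: no, baa/b meet in 2. 2a->3: no, ba/aa meet in 3. 2a->4: ok.
bb: 2b undefined. 2b->0: no, bbb/b meet in 2. 2b->1: no, bba/aa meet in 3. 2b->2: no, bbb/b meet in 2. 2b->3: no, bb/aa meet in 3. 2b->4: ok.
aaa: 3a undefined. 3a->0: no, aaaaa/aa meet in 3. 3a->1: no, ba/aaab meet in 4. 3a->2: no, ba/aaab meet in 4. 3a->3: no, aab/aaab meet in 3 with "b" left. 3a->4: no, bbb/aaab meet in 4 with "b" left. Open state 5: 3a->5.
aab: 3b undefined. 3b->0: ok.
aba: 4a undefined. 4a->0: ok.
abb: 4b undefined. 4b->0: ok.
aaaa: 5a undefined. 5a->0: ok.
aaab: 5b undefined. 5b->0: no, aab/aaab meet in 0. 5b->1: no, a/aaab meet in 1. 5b->2: ok.
All examples now run through 6 states with every (state, symbol) defined. Accept strings end in {0,1,4,5}, Reject strings end in {2,3}; accept={0,1,4,5}.

states=6 start=0 accept={0,1,4,5} delta: 0a->1 0b->2 1a->3 1b->4 2a->4 2b->4 3a->5 3b->0 4a->0 4b->0 5a->0 5b->2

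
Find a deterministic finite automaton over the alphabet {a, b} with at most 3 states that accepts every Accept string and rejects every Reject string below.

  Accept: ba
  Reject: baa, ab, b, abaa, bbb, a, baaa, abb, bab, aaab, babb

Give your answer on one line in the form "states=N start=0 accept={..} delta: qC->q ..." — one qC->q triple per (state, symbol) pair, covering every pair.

states=3 start=0 accept={2} delta: 0a->0 0b->1 1a->2 1b->0 2a->0 2b->0

Fold the examples into a partial DFA from state 0: repeatedly fix the first undefined (state, symbol) met by the shortest-then-alphabetical prefix, trying targets in increasing order and rejecting any under which an Accept and a Reject string meet in one state with the same remainder; add a state when all current targets are rejected. Accepting states are where Accept strings end.
a: 0a undefined. 0a->0: ok.
b: 0b undefined. 0b->0: no, ba/baa meet in 0. Open state 1: 0b->1.
ba: 1a undefined. 1a->0: no, ba/baa meet in 0. 1a->1: no, ba/baa meet in 1. Open state 2: 1a->2.
bb: 1b undefined. 1b->0: ok.
baa: 2a undefined. 2a->0: ok.
bab: 2b undefined. 2b->0: ok.
All examples now run through 3 states with every (state, symbol) defined. Accept strings end in {2}, Reject strings end in {0,1}; accept={2}.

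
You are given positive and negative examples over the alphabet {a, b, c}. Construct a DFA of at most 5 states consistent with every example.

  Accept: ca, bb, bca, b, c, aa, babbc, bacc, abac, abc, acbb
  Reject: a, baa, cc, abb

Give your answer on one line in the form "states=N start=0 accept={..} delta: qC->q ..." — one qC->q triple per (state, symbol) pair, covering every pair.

Fold the examples into a partial DFA from state 0: repeatedly fix the first undefined (state, symbol) met by the shortest-then-alphabetical prefix, trying targets in increasing order and rejecting any under which an Accept and a Reject string meet in one state with the same remainder; add a state when all current targets are rejected. Accepting states are where Accept strings end.
a: 0a undefined. 0a->0: no, bb/abb meet in 0 with "bb" left. Open state 1: 0a->1.
b: 0b undefined. 0b->0: no, aa/baa meet in 1 with "a" left. 0b->1: no, b/a meet in 1. Open state 2: 0b->2.
c: 0c undefined. 0c->0: no, ca/a meet in 1. 0c->1: no, c/a meet in 1. 0c->2: ok.
aa: 1a undefined. 1a->0: ok.
ab: 1b undefined. 1b->0: no, b/abb meet in 2. 1b->1: ok.
ac: 1c undefined. 1c->0: ok.
ba: 2a undefined. 2a->0: no, bacc/cc meet in 2 with "c" left. 2a->1: no, ca/a meet in 1. 2a->2: no, ca/baa meet in 2. Open state 3: 2a->3.
bb: 2b undefined. 2b->0: ok.
bc: 2c undefined. 2c->0: no, bb/cc meet in 0. 2c->1: ok.
baa: 3a undefined. 3a->0: no, bb/baa meet in 0. 3a->1: ok.
bab: 3b undefined. 3b->0: no, babbc/a meet in 1. 3b->1: ok.
bac: 3c undefined. 3c->0: ok.
All examples now run through 4 states with every (state, symbol) defined. Accept strings end in {0,2,3}, Reject strings end in {1}; accept={0,2,3}.

states=4 start=0 accept={0,2,3} delta: 0a->1 0b->2 0c->2 1a->0 1b->1 1c->0 2a->3 2b->0 2c->1 3a->1 3b->1 3c->0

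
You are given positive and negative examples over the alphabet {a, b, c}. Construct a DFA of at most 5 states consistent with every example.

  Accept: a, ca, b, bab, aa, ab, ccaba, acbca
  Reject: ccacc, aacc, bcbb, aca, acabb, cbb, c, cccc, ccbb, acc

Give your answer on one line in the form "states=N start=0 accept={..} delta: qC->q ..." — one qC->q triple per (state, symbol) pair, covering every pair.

states=4 start=0 accept={0,1} delta: 0a->1 0b->0 0c->2 1a->0 1b->0 1c->3 2a->0 2b->2 2c->2 3a->2 3b->0 3c->2

State merging on the prefix tree: take the shortest (then alphabetical) example prefix whose next move is undefined and point that move at state 0, else 1, else 2, ...; a target is out if some Accept/Reject pair would then sit in one state with the same input left (inseparable). If every existing state is out, open a new one.
a: 0a undefined. 0a->0: no, ca/aca meet in 0 with "ca" left. Open state 1: 0a->1.
b: 0b undefined. 0b->0: ok.
c: 0c undefined. 0c->0: no, b/bcbb meet in 0. 0c->1: no, a/c meet in 1. Open state 2: 0c->2.
aa: 1a undefined. 1a->0: ok.
ab: 1b undefined. 1b->0: ok.
ac: 1c undefined. 1c->0: no, a/aca meet in 1. 1c->1: no, a/acc meet in 1. 1c->2: no, ca/aca meet in 2 with "a" left. Open state 3: 1c->3.
ca: 2a undefined. 2a->0: ok.
cb: 2b undefined. 2b->0: no, ca/bcbb meet in 0. 2b->1: no, ca/bcbb meet in 0. 2b->2: ok.
cc: 2c undefined. 2c->0: no, ca/aacc meet in 0. 2c->1: no, a/ccacc meet in 1. 2c->2: ok.
aca: 3a undefined. 3a->0: no, ca/aca meet in 0. 3a->1: no, a/aca meet in 1. 3a->2: ok.
acb: 3b undefined. 3b->0: ok.
acc: 3c undefined. 3c->0: no, ca/acc meet in 0. 3c->1: no, a/acc meet in 1. 3c->2: ok.
All examples now run through 4 states with every (state, symbol) defined. Accept strings end in {0,1}, Reject strings end in {2}; accept={0,1}.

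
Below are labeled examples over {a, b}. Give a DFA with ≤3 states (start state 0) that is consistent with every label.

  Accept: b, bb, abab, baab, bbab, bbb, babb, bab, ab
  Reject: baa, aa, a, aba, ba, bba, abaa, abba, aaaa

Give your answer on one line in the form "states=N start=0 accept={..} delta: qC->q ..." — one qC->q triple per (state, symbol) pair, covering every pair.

states=2 start=0 accept={1} delta: 0a->0 0b->1 1a->0 1b->1

Fold the examples into a partial DFA from state 0: repeatedly fix the first undefined (state, symbol) met by the shortest-then-alphabetical prefix, trying targets in increasing order and rejecting any under which an Accept and a Reject string meet in one state with the same remainder; add a state when all current targets are rejected. Accepting states are where Accept strings end.
a: 0a undefined. 0a->0: ok.
b: 0b undefined. 0b->0: no, b/baa meet in 0. Open state 1: 0b->1.
ba: 1a undefined. 1a->0: ok.
bb: 1b undefined. 1b->0: no, bb/baa meet in 0. 1b->1: ok.
All examples now run through 2 states with every (state, symbol) defined. Accept strings end in {1}, Reject strings end in {0}; accept={1}.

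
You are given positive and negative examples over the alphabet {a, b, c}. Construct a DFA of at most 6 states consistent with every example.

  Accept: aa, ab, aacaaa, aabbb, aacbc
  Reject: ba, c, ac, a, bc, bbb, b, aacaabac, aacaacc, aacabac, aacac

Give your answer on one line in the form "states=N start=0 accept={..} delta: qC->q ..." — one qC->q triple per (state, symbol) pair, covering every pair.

Grow the machine one transition at a time. Run the examples from 0; the earliest place one falls off (shortest prefix, ties alphabetical) gets sent to the lowest-numbered state that keeps every Accept/Reject pair distinguishable — a pair clashes when both reach the same state with identical unread suffix — and to a fresh state only if none does.
a: 0a undefined. 0a->0: no, aa/a meet in 0. Open state 1: 0a->1.
b: 0b undefined. 0b->0: ok.
c: 0c undefined. 0c->0: ok.
aa: 1a undefined. 1a->0: no, aa/c meet in 0. 1a->1: no, aa/ba meet in 1. Open state 2: 1a->2.
ab: 1b undefined. 1b->0: no, ab/c meet in 0. 1b->1: no, ab/ba meet in 1. 1b->2: ok.
ac: 1c undefined. 1c->0: ok.
aab: 2b undefined. 2b->0: no, aabbb/c meet in 0. 2b->1: no, aabbb/ba meet in 1. 2b->2: ok.
aac: 2c undefined. 2c->0: no, aacbc/c meet in 0. 2c->1: no, aacbc/ba meet in 1. 2c->2: ok.
aaca: 2a undefined. 2a->0: ok.
All examples now run through 3 states with every (state, symbol) defined. Accept strings end in {2}, Reject strings end in {0,1}; accept={2}.

states=3 start=0 accept={2} delta: 0a->1 0b->0 0c->0 1a->2 1b->2 1c->0 2a->0 2b->2 2c->2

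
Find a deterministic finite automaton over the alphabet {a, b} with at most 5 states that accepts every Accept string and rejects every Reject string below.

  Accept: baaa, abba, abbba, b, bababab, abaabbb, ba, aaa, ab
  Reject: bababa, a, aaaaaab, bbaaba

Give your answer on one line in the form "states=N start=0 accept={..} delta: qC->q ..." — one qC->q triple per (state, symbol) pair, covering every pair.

Fold the examples into a partial DFA from state 0: repeatedly fix the first undefined (state, symbol) met by the shortest-then-alphabetical prefix, trying targets in increasing order and rejecting any under which an Accept and a Reject string meet in one state with the same remainder; add a state when all current targets are rejected. Accepting states are where Accept strings end.
a: 0a undefined. 0a->0: no, b/aaaaaab meet in 0 with "b" left. Open state 1: 0a->1.
b: 0b undefined. 0b->0: no, ba/a meet in 1. 0b->1: no, b/a meet in 1. Open state 2: 0b->2.
aa: 1a undefined. 1a->0: no, b/aaaaaab meet in 2. 1a->1: no, aaa/a meet in 1. 1a->2: ok.
ab: 1b undefined. 1b->0: ok.
ba: 2a undefined. 2a->0: no, baaa/aaaaaab meet in 2. 2a->1: no, baaa/bababa meet in 1. 2a->2: ok.
bb: 2b undefined. 2b->0: no, abbba/bababa meet in 1. 2b->1: no, baaa/bababa meet in 2. 2b->2: no, baaa/bababa meet in 2. Open state 3: 2b->3.
bba: 3a undefined. 3a->0: no, baaa/bababa meet in 2. 3a->1: no, abbba/bababa meet in 1. 3a->2: no, baaa/bababa meet in 2. 3a->3: no, abbba/aaaaaab meet in 3. Open state 4: 3a->4.
bbaa: 4a undefined. 4a->0: no, baaa/bbaaba meet in 2. 4a->1: ok.
babab: 4b undefined. 4b->0: ok.
abaabb: 3b undefined. 3b->0: ok.
All examples now run through 5 states with every (state, symbol) defined. Accept strings end in {0,2,4}, Reject strings end in {1,3}; accept={0,2,4}.

states=5 start=0 accept={0,2,4} delta: 0a->1 0b->2 1a->2 1b->0 2a->2 2b->3 3a->4 3b->0 4a->1 4b->0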